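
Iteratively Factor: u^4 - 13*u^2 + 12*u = (u - 3)*(u^3 + 3*u^2 - 4*u) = u*(u - 3)*(u^2 + 3*u - 4) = u*(u - 3)*(u - 1)*(u + 4)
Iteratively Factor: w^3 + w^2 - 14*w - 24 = (w + 3)*(w^2 - 2*w - 8) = (w - 4)*(w + 3)*(w + 2)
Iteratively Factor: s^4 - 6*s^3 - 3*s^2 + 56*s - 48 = (s - 4)*(s^3 - 2*s^2 - 11*s + 12) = (s - 4)*(s - 1)*(s^2 - s - 12) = (s - 4)^2*(s - 1)*(s + 3)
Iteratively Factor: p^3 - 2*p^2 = (p)*(p^2 - 2*p) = p*(p - 2)*(p)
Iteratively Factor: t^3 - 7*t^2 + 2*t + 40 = (t - 5)*(t^2 - 2*t - 8) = (t - 5)*(t - 4)*(t + 2)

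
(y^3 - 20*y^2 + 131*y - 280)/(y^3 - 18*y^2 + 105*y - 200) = (y - 7)/(y - 5)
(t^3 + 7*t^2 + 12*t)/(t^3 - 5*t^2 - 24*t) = (t + 4)/(t - 8)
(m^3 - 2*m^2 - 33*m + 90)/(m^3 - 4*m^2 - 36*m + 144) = (m^2 - 8*m + 15)/(m^2 - 10*m + 24)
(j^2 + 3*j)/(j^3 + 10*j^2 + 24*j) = (j + 3)/(j^2 + 10*j + 24)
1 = 1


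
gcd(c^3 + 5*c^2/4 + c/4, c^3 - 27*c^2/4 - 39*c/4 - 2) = c^2 + 5*c/4 + 1/4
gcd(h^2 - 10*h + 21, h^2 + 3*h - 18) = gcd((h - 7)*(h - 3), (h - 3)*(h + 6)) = h - 3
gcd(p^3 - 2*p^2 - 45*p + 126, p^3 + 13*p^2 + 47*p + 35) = p + 7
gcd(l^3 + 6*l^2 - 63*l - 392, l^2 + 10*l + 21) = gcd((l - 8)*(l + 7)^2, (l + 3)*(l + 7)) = l + 7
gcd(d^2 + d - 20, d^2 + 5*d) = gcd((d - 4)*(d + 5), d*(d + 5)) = d + 5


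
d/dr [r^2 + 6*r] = 2*r + 6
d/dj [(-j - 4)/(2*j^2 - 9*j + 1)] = (-2*j^2 + 9*j + (j + 4)*(4*j - 9) - 1)/(2*j^2 - 9*j + 1)^2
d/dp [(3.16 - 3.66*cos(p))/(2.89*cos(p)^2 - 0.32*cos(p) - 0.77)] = (-10.5774*cos(p)^2 + 18.2648*cos(p) - 3.8294)*sin(p)/(8.3521*cos(p)^4 - 1.8496*cos(p)^3 - 4.3482*cos(p)^2 + 0.4928*cos(p) + 0.5929)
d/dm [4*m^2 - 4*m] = 8*m - 4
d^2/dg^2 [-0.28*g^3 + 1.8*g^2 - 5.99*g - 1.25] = 3.6 - 1.68*g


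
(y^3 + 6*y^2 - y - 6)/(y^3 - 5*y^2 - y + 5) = (y + 6)/(y - 5)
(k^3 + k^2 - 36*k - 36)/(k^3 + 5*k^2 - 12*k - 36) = (k^2 - 5*k - 6)/(k^2 - k - 6)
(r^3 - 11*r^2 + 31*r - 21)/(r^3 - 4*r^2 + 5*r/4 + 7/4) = 4*(r^2 - 10*r + 21)/(4*r^2 - 12*r - 7)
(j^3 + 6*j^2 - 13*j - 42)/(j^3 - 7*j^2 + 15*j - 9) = (j^2 + 9*j + 14)/(j^2 - 4*j + 3)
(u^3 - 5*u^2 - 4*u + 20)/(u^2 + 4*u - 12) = (u^2 - 3*u - 10)/(u + 6)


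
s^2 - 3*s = s*(s - 3)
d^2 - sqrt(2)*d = d*(d - sqrt(2))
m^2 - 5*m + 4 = (m - 4)*(m - 1)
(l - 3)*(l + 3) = l^2 - 9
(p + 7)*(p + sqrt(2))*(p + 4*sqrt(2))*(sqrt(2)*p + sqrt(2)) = sqrt(2)*p^4 + 10*p^3 + 8*sqrt(2)*p^3 + 15*sqrt(2)*p^2 + 80*p^2 + 70*p + 64*sqrt(2)*p + 56*sqrt(2)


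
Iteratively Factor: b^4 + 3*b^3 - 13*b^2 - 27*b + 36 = (b + 4)*(b^3 - b^2 - 9*b + 9) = (b + 3)*(b + 4)*(b^2 - 4*b + 3) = (b - 1)*(b + 3)*(b + 4)*(b - 3)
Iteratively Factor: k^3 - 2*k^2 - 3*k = (k)*(k^2 - 2*k - 3) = k*(k - 3)*(k + 1)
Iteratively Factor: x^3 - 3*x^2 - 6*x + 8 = (x + 2)*(x^2 - 5*x + 4) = (x - 1)*(x + 2)*(x - 4)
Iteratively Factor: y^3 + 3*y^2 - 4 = (y + 2)*(y^2 + y - 2) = (y + 2)^2*(y - 1)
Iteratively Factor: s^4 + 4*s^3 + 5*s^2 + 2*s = (s + 1)*(s^3 + 3*s^2 + 2*s) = s*(s + 1)*(s^2 + 3*s + 2) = s*(s + 1)*(s + 2)*(s + 1)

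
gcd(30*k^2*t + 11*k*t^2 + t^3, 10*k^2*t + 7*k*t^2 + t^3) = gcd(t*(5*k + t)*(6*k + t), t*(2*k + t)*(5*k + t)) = 5*k*t + t^2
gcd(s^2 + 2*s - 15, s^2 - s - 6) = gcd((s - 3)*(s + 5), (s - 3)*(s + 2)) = s - 3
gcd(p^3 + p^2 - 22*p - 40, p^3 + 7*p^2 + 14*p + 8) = p^2 + 6*p + 8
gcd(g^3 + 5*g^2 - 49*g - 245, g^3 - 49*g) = g^2 - 49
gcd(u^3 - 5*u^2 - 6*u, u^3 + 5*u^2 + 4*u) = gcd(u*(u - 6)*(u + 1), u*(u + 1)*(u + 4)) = u^2 + u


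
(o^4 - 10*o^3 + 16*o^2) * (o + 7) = o^5 - 3*o^4 - 54*o^3 + 112*o^2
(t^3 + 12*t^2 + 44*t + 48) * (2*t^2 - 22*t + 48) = 2*t^5 + 2*t^4 - 128*t^3 - 296*t^2 + 1056*t + 2304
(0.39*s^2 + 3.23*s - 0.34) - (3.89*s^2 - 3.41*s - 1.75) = -3.5*s^2 + 6.64*s + 1.41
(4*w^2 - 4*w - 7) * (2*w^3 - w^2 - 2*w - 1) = 8*w^5 - 12*w^4 - 18*w^3 + 11*w^2 + 18*w + 7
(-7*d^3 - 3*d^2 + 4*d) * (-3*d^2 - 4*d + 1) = 21*d^5 + 37*d^4 - 7*d^3 - 19*d^2 + 4*d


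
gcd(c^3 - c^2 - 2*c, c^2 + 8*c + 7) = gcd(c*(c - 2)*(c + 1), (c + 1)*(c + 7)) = c + 1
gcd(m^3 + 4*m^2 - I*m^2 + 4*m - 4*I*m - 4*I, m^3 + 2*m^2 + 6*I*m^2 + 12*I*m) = m + 2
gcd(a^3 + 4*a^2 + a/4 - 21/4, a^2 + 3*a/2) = a + 3/2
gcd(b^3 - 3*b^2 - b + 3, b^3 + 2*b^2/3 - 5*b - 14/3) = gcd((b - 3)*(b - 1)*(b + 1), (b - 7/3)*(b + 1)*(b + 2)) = b + 1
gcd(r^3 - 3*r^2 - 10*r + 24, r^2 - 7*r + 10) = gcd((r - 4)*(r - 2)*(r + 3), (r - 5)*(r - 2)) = r - 2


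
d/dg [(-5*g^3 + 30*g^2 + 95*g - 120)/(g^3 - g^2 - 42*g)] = 5*(-5*g^4 + 46*g^3 - 161*g^2 - 48*g - 1008)/(g^2*(g^4 - 2*g^3 - 83*g^2 + 84*g + 1764))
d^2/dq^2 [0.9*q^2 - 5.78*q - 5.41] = 1.80000000000000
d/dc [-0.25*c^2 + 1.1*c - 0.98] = 1.1 - 0.5*c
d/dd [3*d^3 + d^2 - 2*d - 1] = 9*d^2 + 2*d - 2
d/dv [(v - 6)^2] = 2*v - 12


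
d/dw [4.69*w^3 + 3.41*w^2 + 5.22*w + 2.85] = 14.07*w^2 + 6.82*w + 5.22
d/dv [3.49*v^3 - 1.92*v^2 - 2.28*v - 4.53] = 10.47*v^2 - 3.84*v - 2.28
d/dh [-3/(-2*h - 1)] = -6/(2*h + 1)^2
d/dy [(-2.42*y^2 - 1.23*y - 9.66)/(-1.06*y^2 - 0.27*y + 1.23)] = (-0.6504*y^2 - 26.4324*y - 4.1211)/(1.1236*y^4 + 0.5724*y^3 - 2.5347*y^2 - 0.6642*y + 1.5129)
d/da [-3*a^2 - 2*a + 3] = -6*a - 2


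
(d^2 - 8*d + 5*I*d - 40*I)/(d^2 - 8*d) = (d + 5*I)/d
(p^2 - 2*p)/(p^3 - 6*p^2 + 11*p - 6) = p/(p^2 - 4*p + 3)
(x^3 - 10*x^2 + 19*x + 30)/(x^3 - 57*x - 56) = (x^2 - 11*x + 30)/(x^2 - x - 56)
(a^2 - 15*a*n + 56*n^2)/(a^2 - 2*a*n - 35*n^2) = (a - 8*n)/(a + 5*n)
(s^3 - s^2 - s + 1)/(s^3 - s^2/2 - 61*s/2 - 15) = 2*(-s^3 + s^2 + s - 1)/(-2*s^3 + s^2 + 61*s + 30)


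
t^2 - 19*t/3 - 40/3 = (t - 8)*(t + 5/3)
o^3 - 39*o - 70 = (o - 7)*(o + 2)*(o + 5)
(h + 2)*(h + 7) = h^2 + 9*h + 14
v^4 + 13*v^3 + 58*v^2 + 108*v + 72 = (v + 2)^2*(v + 3)*(v + 6)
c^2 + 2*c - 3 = (c - 1)*(c + 3)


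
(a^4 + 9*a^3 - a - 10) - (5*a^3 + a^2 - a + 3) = a^4 + 4*a^3 - a^2 - 13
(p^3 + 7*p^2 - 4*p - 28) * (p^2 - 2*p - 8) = p^5 + 5*p^4 - 26*p^3 - 76*p^2 + 88*p + 224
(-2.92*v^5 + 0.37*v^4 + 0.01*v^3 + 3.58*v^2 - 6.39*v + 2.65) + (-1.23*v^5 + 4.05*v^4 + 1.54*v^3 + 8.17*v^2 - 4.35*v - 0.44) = -4.15*v^5 + 4.42*v^4 + 1.55*v^3 + 11.75*v^2 - 10.74*v + 2.21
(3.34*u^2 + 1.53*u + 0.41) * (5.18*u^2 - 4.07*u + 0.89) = 17.3012*u^4 - 5.6684*u^3 - 1.1307*u^2 - 0.307*u + 0.3649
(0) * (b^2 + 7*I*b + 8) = 0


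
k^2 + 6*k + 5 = (k + 1)*(k + 5)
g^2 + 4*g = g*(g + 4)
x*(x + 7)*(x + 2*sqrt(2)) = x^3 + 2*sqrt(2)*x^2 + 7*x^2 + 14*sqrt(2)*x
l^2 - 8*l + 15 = (l - 5)*(l - 3)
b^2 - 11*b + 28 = (b - 7)*(b - 4)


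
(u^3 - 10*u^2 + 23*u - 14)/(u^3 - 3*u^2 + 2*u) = (u - 7)/u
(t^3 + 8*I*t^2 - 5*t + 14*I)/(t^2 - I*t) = t + 9*I - 14/t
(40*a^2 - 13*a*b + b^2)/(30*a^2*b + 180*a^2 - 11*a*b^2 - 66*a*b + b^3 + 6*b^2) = (8*a - b)/(6*a*b + 36*a - b^2 - 6*b)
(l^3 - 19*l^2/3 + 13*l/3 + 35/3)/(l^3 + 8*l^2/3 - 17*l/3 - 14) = (l^2 - 4*l - 5)/(l^2 + 5*l + 6)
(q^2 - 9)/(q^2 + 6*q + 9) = (q - 3)/(q + 3)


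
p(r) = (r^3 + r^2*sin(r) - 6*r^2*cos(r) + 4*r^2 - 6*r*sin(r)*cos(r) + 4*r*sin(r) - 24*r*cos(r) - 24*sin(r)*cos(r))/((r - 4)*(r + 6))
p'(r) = (6*r^2*sin(r) + r^2*cos(r) + 3*r^2 + 6*r*sin(r)^2 + 26*r*sin(r) - 6*r*cos(r)^2 - 8*r*cos(r) + 8*r + 24*sin(r)^2 - 6*sin(r)*cos(r) + 4*sin(r) - 24*cos(r)^2 - 24*cos(r))/((r - 4)*(r + 6)) - (r^3 + r^2*sin(r) - 6*r^2*cos(r) + 4*r^2 - 6*r*sin(r)*cos(r) + 4*r*sin(r) - 24*r*cos(r) - 24*sin(r)*cos(r))/((r - 4)*(r + 6)^2) - (r^3 + r^2*sin(r) - 6*r^2*cos(r) + 4*r^2 - 6*r*sin(r)*cos(r) + 4*r*sin(r) - 24*r*cos(r) - 24*sin(r)*cos(r))/((r - 4)^2*(r + 6))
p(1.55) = -1.09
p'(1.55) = -6.29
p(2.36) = -9.41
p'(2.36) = -14.41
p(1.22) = 0.47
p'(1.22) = -3.24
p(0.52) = 0.95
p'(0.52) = 1.27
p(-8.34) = -7.68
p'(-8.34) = -7.66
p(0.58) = 1.02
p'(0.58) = 1.04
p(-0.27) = -0.50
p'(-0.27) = 1.60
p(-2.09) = 0.21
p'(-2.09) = -0.94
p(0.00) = 0.00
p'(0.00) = 2.00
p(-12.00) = -16.30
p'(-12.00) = 4.95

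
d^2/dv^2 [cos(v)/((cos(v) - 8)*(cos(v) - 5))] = (-13*(1 - cos(v)^2)^2 - cos(v)^5 + 242*cos(v)^3 - 546*cos(v)^2 - 1840*cos(v) + 1053)/((cos(v) - 8)^3*(cos(v) - 5)^3)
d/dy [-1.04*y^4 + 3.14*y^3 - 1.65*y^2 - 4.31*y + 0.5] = -4.16*y^3 + 9.42*y^2 - 3.3*y - 4.31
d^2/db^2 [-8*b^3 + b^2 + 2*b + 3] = 2 - 48*b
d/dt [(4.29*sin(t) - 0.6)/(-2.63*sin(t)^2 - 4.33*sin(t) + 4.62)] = (11.2827*sin(t)^2 - 3.156*sin(t) + 17.2218)*cos(t)/(6.9169*sin(t)^4 + 22.7758*sin(t)^3 - 5.5523*sin(t)^2 - 40.0092*sin(t) + 21.3444)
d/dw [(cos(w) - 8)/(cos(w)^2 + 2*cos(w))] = (sin(w) - 16*sin(w)/cos(w)^2 - 16*tan(w))/(cos(w) + 2)^2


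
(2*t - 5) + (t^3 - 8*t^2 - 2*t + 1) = t^3 - 8*t^2 - 4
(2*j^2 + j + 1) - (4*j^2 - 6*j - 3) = -2*j^2 + 7*j + 4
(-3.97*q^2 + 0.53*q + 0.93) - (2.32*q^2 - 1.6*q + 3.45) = -6.29*q^2 + 2.13*q - 2.52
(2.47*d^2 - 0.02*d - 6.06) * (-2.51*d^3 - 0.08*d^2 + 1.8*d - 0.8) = -6.1997*d^5 - 0.1474*d^4 + 19.6582*d^3 - 1.5272*d^2 - 10.892*d + 4.848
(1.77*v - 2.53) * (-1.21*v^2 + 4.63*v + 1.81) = -2.1417*v^3 + 11.2564*v^2 - 8.5102*v - 4.5793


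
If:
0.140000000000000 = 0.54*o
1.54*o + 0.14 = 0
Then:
No Solution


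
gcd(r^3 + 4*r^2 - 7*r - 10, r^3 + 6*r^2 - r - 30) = r^2 + 3*r - 10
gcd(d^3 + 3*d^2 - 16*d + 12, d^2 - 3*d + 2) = d^2 - 3*d + 2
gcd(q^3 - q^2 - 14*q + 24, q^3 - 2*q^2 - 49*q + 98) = q - 2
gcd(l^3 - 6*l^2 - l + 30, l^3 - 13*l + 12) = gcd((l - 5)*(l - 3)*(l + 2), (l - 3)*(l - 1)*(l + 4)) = l - 3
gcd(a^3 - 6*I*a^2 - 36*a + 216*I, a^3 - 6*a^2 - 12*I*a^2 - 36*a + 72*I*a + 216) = a^2 + a*(-6 - 6*I) + 36*I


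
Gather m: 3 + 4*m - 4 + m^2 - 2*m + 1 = m^2 + 2*m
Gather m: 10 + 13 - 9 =14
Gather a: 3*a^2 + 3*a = 3*a^2 + 3*a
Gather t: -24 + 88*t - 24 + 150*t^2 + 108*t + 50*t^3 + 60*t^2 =50*t^3 + 210*t^2 + 196*t - 48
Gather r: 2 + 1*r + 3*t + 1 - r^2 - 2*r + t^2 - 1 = -r^2 - r + t^2 + 3*t + 2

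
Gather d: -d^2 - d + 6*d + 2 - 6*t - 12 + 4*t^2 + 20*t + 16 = -d^2 + 5*d + 4*t^2 + 14*t + 6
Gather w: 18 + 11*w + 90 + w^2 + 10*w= w^2 + 21*w + 108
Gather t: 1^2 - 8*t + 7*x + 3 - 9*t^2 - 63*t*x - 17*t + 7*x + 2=-9*t^2 + t*(-63*x - 25) + 14*x + 6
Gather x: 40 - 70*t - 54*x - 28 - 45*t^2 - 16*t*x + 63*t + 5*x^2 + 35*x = -45*t^2 - 7*t + 5*x^2 + x*(-16*t - 19) + 12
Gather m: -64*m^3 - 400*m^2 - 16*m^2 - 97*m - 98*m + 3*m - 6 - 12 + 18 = -64*m^3 - 416*m^2 - 192*m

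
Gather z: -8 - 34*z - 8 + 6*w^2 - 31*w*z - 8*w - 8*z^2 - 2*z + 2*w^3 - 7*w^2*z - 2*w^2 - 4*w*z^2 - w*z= 2*w^3 + 4*w^2 - 8*w + z^2*(-4*w - 8) + z*(-7*w^2 - 32*w - 36) - 16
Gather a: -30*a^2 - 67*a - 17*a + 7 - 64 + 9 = -30*a^2 - 84*a - 48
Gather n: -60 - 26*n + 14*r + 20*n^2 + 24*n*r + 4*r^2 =20*n^2 + n*(24*r - 26) + 4*r^2 + 14*r - 60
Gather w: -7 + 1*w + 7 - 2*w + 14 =14 - w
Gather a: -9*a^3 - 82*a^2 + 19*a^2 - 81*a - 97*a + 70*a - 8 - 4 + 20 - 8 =-9*a^3 - 63*a^2 - 108*a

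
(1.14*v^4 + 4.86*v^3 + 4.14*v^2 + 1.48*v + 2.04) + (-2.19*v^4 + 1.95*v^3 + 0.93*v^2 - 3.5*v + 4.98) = -1.05*v^4 + 6.81*v^3 + 5.07*v^2 - 2.02*v + 7.02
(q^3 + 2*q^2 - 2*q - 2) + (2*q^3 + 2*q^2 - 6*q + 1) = 3*q^3 + 4*q^2 - 8*q - 1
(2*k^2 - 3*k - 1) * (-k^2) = -2*k^4 + 3*k^3 + k^2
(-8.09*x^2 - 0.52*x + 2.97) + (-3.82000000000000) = -8.09*x^2 - 0.52*x - 0.85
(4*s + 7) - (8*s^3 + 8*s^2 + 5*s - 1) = -8*s^3 - 8*s^2 - s + 8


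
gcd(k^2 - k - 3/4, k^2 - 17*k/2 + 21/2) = k - 3/2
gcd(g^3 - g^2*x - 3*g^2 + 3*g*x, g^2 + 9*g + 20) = 1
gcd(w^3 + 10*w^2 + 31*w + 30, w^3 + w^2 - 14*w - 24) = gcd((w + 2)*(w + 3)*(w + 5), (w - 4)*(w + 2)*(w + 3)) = w^2 + 5*w + 6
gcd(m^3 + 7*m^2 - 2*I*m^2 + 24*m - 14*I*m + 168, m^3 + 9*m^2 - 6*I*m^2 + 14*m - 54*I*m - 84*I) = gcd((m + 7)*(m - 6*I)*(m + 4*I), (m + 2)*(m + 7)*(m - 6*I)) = m^2 + m*(7 - 6*I) - 42*I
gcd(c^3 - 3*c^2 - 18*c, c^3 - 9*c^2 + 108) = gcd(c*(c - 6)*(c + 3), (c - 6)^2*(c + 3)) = c^2 - 3*c - 18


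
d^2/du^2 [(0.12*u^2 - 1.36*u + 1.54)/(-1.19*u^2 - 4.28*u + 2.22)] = (2.22044604925031e-16*u^4 + 5.07416*u^3 - 14.98686*u^2 - 25.50408*u - 39.89588)/(1.685159*u^6 + 18.182724*u^5 + 55.965462*u^4 + 10.561328*u^3 - 104.406156*u^2 + 63.280656*u - 10.941048)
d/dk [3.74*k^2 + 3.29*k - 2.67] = 7.48*k + 3.29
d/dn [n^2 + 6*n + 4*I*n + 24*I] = 2*n + 6 + 4*I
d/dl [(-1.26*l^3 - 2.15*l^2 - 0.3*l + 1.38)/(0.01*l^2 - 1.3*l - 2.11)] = (-0.0126*l^4 + 3.276*l^3 + 10.7738*l^2 + 9.0454*l + 2.427)/(0.0001*l^4 - 0.026*l^3 + 1.6478*l^2 + 5.486*l + 4.4521)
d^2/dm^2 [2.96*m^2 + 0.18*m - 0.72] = 5.92000000000000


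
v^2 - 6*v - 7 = (v - 7)*(v + 1)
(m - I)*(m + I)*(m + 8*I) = m^3 + 8*I*m^2 + m + 8*I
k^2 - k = k*(k - 1)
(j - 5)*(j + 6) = j^2 + j - 30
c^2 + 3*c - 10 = (c - 2)*(c + 5)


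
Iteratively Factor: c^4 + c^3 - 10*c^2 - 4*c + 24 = (c - 2)*(c^3 + 3*c^2 - 4*c - 12) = (c - 2)*(c + 2)*(c^2 + c - 6) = (c - 2)^2*(c + 2)*(c + 3)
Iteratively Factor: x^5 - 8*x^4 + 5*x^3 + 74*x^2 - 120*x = (x)*(x^4 - 8*x^3 + 5*x^2 + 74*x - 120) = x*(x - 2)*(x^3 - 6*x^2 - 7*x + 60) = x*(x - 2)*(x + 3)*(x^2 - 9*x + 20) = x*(x - 4)*(x - 2)*(x + 3)*(x - 5)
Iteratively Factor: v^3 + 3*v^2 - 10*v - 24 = (v + 2)*(v^2 + v - 12) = (v + 2)*(v + 4)*(v - 3)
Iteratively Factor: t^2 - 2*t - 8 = (t - 4)*(t + 2)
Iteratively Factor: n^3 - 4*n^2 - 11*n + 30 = (n - 5)*(n^2 + n - 6) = (n - 5)*(n - 2)*(n + 3)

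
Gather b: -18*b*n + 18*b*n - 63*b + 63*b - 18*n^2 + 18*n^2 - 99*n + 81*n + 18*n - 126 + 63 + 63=0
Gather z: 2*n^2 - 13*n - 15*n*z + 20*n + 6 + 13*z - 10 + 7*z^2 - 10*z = 2*n^2 + 7*n + 7*z^2 + z*(3 - 15*n) - 4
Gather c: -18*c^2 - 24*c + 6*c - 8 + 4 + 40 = -18*c^2 - 18*c + 36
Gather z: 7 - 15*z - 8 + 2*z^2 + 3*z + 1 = 2*z^2 - 12*z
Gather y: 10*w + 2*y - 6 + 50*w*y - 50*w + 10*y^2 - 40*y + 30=-40*w + 10*y^2 + y*(50*w - 38) + 24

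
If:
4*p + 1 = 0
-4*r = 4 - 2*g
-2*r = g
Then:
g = 1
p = -1/4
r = -1/2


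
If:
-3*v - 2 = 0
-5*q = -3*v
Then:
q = -2/5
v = -2/3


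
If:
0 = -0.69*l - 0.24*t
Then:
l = -0.347826086956522*t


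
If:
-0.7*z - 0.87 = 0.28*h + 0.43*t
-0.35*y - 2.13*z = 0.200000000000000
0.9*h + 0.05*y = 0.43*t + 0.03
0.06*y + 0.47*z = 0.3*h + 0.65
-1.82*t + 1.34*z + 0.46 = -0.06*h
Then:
No Solution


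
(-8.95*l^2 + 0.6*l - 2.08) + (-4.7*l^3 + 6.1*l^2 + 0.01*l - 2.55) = -4.7*l^3 - 2.85*l^2 + 0.61*l - 4.63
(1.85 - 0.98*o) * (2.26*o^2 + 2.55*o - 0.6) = -2.2148*o^3 + 1.682*o^2 + 5.3055*o - 1.11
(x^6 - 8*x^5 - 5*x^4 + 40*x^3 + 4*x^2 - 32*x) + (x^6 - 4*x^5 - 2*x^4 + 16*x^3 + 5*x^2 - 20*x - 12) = 2*x^6 - 12*x^5 - 7*x^4 + 56*x^3 + 9*x^2 - 52*x - 12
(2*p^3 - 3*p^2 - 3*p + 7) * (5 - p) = -2*p^4 + 13*p^3 - 12*p^2 - 22*p + 35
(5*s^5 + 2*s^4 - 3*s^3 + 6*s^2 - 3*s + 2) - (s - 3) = 5*s^5 + 2*s^4 - 3*s^3 + 6*s^2 - 4*s + 5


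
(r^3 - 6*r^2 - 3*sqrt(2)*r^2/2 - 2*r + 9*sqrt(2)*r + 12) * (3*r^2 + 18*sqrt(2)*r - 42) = 3*r^5 - 18*r^4 + 27*sqrt(2)*r^4/2 - 81*sqrt(2)*r^3 - 102*r^3 + 27*sqrt(2)*r^2 + 612*r^2 - 162*sqrt(2)*r + 84*r - 504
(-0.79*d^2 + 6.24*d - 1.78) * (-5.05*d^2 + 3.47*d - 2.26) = 3.9895*d^4 - 34.2533*d^3 + 32.4272*d^2 - 20.279*d + 4.0228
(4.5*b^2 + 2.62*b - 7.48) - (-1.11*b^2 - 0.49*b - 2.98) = 5.61*b^2 + 3.11*b - 4.5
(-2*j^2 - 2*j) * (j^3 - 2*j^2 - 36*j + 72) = -2*j^5 + 2*j^4 + 76*j^3 - 72*j^2 - 144*j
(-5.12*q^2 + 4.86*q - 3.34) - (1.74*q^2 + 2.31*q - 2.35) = -6.86*q^2 + 2.55*q - 0.99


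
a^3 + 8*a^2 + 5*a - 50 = (a - 2)*(a + 5)^2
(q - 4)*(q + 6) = q^2 + 2*q - 24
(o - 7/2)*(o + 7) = o^2 + 7*o/2 - 49/2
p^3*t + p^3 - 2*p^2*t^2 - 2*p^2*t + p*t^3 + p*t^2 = (-p + t)^2*(p*t + p)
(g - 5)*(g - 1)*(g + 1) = g^3 - 5*g^2 - g + 5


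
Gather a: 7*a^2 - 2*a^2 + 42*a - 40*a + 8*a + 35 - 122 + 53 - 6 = 5*a^2 + 10*a - 40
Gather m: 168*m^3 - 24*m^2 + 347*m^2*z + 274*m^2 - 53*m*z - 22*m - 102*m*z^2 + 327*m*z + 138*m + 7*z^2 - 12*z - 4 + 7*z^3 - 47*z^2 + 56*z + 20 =168*m^3 + m^2*(347*z + 250) + m*(-102*z^2 + 274*z + 116) + 7*z^3 - 40*z^2 + 44*z + 16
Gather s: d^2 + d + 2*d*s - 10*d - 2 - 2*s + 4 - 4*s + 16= d^2 - 9*d + s*(2*d - 6) + 18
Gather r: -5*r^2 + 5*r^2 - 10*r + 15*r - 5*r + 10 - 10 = 0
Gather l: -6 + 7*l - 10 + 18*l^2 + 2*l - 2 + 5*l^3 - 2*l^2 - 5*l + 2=5*l^3 + 16*l^2 + 4*l - 16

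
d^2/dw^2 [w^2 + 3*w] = 2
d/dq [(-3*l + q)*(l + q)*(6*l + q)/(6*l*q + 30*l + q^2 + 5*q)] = (3*l^2 - 10*l + q^2 + 10*q)/(q^2 + 10*q + 25)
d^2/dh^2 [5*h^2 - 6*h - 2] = 10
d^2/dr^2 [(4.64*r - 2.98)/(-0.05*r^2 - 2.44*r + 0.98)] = (-(0.1*r + 2.44)*(0.2*r + 4.88)*(4.64*r - 2.98) + (1.392*r + 22.3452)*(0.05*r^2 + 2.44*r - 0.98))/(0.05*r^2 + 2.44*r - 0.98)^3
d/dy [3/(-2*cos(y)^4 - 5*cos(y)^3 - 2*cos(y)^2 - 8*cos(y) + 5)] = -3*(10*cos(y) + 15*cos(2*y)/2 + 2*cos(3*y) + 31/2)*sin(y)/(2*cos(y)^4 + 5*cos(y)^3 + 2*cos(y)^2 + 8*cos(y) - 5)^2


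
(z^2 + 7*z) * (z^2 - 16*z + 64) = z^4 - 9*z^3 - 48*z^2 + 448*z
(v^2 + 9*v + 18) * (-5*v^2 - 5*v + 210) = -5*v^4 - 50*v^3 + 75*v^2 + 1800*v + 3780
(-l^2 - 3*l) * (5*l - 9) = -5*l^3 - 6*l^2 + 27*l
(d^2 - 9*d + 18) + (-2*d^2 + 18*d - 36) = -d^2 + 9*d - 18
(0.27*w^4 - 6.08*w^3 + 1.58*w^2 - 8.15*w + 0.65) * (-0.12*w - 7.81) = -0.0324*w^5 - 1.3791*w^4 + 47.2952*w^3 - 11.3618*w^2 + 63.5735*w - 5.0765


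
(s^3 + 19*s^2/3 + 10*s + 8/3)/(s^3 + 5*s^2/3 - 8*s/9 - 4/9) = 3*(s + 4)/(3*s - 2)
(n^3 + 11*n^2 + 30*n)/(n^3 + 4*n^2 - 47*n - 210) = n/(n - 7)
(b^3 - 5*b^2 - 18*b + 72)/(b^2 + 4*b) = b - 9 + 18/b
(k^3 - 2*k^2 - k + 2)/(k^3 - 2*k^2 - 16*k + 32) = (k^2 - 1)/(k^2 - 16)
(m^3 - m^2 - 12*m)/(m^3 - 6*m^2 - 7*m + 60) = m/(m - 5)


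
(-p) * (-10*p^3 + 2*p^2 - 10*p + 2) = 10*p^4 - 2*p^3 + 10*p^2 - 2*p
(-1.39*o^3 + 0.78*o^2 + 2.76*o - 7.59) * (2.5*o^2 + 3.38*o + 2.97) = -3.475*o^5 - 2.7482*o^4 + 5.4081*o^3 - 7.3296*o^2 - 17.457*o - 22.5423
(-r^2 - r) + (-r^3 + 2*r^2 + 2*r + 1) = -r^3 + r^2 + r + 1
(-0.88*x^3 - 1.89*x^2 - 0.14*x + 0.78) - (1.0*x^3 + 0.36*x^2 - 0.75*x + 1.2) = -1.88*x^3 - 2.25*x^2 + 0.61*x - 0.42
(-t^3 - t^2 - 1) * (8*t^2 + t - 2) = -8*t^5 - 9*t^4 + t^3 - 6*t^2 - t + 2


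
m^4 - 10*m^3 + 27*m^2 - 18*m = m*(m - 6)*(m - 3)*(m - 1)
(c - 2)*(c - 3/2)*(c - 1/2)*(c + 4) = c^4 - 45*c^2/4 + 35*c/2 - 6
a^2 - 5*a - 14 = (a - 7)*(a + 2)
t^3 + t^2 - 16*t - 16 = (t - 4)*(t + 1)*(t + 4)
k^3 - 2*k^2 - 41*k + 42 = (k - 7)*(k - 1)*(k + 6)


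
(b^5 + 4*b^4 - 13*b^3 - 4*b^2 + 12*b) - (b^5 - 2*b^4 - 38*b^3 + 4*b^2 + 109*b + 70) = 6*b^4 + 25*b^3 - 8*b^2 - 97*b - 70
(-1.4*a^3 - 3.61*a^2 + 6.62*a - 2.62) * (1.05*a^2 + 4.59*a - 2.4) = -1.47*a^5 - 10.2165*a^4 - 6.2589*a^3 + 36.2988*a^2 - 27.9138*a + 6.288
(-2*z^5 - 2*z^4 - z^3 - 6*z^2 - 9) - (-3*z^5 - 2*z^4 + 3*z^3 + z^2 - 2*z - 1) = z^5 - 4*z^3 - 7*z^2 + 2*z - 8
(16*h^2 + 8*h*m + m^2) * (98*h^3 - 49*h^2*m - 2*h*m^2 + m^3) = 1568*h^5 - 326*h^3*m^2 - 49*h^2*m^3 + 6*h*m^4 + m^5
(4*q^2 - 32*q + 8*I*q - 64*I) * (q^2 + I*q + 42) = 4*q^4 - 32*q^3 + 12*I*q^3 + 160*q^2 - 96*I*q^2 - 1280*q + 336*I*q - 2688*I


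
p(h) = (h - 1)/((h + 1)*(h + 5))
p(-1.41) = 1.64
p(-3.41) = 1.15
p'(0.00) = 0.44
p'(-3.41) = -0.51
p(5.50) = 0.07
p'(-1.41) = 2.86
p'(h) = -(h - 1)/((h + 1)*(h + 5)^2) - (h - 1)/((h + 1)^2*(h + 5)) + 1/((h + 1)*(h + 5))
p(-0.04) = -0.22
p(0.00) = -0.20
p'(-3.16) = -0.34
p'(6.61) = -0.00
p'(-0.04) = 0.48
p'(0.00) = 0.44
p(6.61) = 0.06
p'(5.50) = -0.00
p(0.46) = -0.07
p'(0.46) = 0.18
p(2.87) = 0.06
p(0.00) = -0.20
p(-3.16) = 1.05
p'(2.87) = 0.01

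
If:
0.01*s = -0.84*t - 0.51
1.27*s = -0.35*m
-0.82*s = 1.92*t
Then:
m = -5.31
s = 1.46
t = -0.62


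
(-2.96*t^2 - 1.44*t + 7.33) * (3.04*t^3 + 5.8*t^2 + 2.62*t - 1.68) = -8.9984*t^5 - 21.5456*t^4 + 6.176*t^3 + 43.714*t^2 + 21.6238*t - 12.3144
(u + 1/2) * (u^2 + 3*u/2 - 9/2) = u^3 + 2*u^2 - 15*u/4 - 9/4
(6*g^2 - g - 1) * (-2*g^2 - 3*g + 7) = -12*g^4 - 16*g^3 + 47*g^2 - 4*g - 7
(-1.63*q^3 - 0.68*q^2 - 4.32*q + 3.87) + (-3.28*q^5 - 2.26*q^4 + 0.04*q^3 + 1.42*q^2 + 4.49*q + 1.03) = -3.28*q^5 - 2.26*q^4 - 1.59*q^3 + 0.74*q^2 + 0.17*q + 4.9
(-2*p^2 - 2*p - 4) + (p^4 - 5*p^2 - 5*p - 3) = p^4 - 7*p^2 - 7*p - 7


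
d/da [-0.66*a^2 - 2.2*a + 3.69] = -1.32*a - 2.2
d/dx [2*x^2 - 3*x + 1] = 4*x - 3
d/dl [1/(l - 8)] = -1/(l - 8)^2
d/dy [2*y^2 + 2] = 4*y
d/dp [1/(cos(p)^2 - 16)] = 2*sin(p)*cos(p)/(cos(p)^2 - 16)^2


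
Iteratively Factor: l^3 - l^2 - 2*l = (l - 2)*(l^2 + l) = (l - 2)*(l + 1)*(l)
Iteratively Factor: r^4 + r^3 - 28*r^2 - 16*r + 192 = (r + 4)*(r^3 - 3*r^2 - 16*r + 48) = (r + 4)^2*(r^2 - 7*r + 12) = (r - 4)*(r + 4)^2*(r - 3)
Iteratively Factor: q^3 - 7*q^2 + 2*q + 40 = (q - 5)*(q^2 - 2*q - 8) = (q - 5)*(q - 4)*(q + 2)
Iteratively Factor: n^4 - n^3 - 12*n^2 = (n + 3)*(n^3 - 4*n^2) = (n - 4)*(n + 3)*(n^2) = n*(n - 4)*(n + 3)*(n)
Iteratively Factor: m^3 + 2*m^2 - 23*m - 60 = (m + 3)*(m^2 - m - 20) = (m - 5)*(m + 3)*(m + 4)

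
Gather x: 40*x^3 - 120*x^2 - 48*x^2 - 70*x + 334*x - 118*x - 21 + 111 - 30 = 40*x^3 - 168*x^2 + 146*x + 60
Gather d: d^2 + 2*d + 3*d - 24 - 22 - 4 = d^2 + 5*d - 50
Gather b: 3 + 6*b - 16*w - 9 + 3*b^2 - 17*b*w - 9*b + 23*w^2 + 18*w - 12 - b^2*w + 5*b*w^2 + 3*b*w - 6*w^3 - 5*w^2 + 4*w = b^2*(3 - w) + b*(5*w^2 - 14*w - 3) - 6*w^3 + 18*w^2 + 6*w - 18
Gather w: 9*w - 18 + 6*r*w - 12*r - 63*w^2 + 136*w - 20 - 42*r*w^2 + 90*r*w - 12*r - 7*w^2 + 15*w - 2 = -24*r + w^2*(-42*r - 70) + w*(96*r + 160) - 40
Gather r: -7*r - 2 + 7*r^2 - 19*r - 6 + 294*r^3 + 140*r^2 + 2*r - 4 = 294*r^3 + 147*r^2 - 24*r - 12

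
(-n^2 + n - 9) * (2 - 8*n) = 8*n^3 - 10*n^2 + 74*n - 18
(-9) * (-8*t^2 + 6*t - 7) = 72*t^2 - 54*t + 63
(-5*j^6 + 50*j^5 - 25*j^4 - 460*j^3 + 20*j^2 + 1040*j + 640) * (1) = -5*j^6 + 50*j^5 - 25*j^4 - 460*j^3 + 20*j^2 + 1040*j + 640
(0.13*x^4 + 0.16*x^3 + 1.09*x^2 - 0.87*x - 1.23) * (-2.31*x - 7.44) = -0.3003*x^5 - 1.3368*x^4 - 3.7083*x^3 - 6.0999*x^2 + 9.3141*x + 9.1512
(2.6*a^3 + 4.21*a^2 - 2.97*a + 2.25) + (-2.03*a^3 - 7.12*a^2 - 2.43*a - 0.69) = 0.57*a^3 - 2.91*a^2 - 5.4*a + 1.56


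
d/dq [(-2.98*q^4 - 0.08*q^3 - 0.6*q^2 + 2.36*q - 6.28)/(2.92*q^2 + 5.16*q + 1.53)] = (-17.4032*q^5 - 46.364*q^4 - 19.0632*q^3 - 10.3544*q^2 + 34.8392*q + 36.0156)/(8.5264*q^4 + 30.1344*q^3 + 35.5608*q^2 + 15.7896*q + 2.3409)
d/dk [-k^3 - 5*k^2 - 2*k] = -3*k^2 - 10*k - 2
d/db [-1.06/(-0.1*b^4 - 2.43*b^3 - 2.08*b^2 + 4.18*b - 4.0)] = (-0.424*b^3 - 7.7274*b^2 - 4.4096*b + 4.4308)/(0.1*b^4 + 2.43*b^3 + 2.08*b^2 - 4.18*b + 4.0)^2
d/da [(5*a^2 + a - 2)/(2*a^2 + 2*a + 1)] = (8*a^2 + 18*a + 5)/(4*a^4 + 8*a^3 + 8*a^2 + 4*a + 1)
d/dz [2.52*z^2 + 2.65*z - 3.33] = 5.04*z + 2.65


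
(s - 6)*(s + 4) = s^2 - 2*s - 24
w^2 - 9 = (w - 3)*(w + 3)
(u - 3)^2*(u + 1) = u^3 - 5*u^2 + 3*u + 9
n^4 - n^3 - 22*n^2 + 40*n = n*(n - 4)*(n - 2)*(n + 5)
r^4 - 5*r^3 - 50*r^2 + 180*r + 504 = (r - 7)*(r - 6)*(r + 2)*(r + 6)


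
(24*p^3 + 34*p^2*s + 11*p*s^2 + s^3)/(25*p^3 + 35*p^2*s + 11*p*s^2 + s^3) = (24*p^2 + 10*p*s + s^2)/(25*p^2 + 10*p*s + s^2)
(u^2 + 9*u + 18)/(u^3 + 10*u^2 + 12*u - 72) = (u + 3)/(u^2 + 4*u - 12)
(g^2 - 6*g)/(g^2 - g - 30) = g/(g + 5)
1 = 1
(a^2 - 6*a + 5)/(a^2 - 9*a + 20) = (a - 1)/(a - 4)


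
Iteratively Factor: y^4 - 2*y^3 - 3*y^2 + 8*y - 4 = (y - 2)*(y^3 - 3*y + 2) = (y - 2)*(y - 1)*(y^2 + y - 2) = (y - 2)*(y - 1)*(y + 2)*(y - 1)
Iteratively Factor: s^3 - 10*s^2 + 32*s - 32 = (s - 2)*(s^2 - 8*s + 16) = (s - 4)*(s - 2)*(s - 4)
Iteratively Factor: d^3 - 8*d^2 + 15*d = (d - 5)*(d^2 - 3*d) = (d - 5)*(d - 3)*(d)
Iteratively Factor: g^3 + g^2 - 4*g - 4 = (g + 2)*(g^2 - g - 2) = (g - 2)*(g + 2)*(g + 1)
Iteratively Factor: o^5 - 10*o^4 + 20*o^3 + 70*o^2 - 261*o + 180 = (o - 4)*(o^4 - 6*o^3 - 4*o^2 + 54*o - 45) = (o - 4)*(o - 1)*(o^3 - 5*o^2 - 9*o + 45) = (o - 4)*(o - 3)*(o - 1)*(o^2 - 2*o - 15) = (o - 5)*(o - 4)*(o - 3)*(o - 1)*(o + 3)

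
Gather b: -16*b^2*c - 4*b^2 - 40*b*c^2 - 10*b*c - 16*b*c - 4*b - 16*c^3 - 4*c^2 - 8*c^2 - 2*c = b^2*(-16*c - 4) + b*(-40*c^2 - 26*c - 4) - 16*c^3 - 12*c^2 - 2*c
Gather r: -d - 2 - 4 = -d - 6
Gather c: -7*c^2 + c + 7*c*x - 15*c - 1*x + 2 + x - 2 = -7*c^2 + c*(7*x - 14)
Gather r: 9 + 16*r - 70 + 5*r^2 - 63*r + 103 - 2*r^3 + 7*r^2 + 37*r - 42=-2*r^3 + 12*r^2 - 10*r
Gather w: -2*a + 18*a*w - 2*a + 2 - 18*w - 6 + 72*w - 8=-4*a + w*(18*a + 54) - 12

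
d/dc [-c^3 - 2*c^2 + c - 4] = -3*c^2 - 4*c + 1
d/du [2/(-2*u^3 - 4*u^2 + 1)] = 4*u*(3*u + 4)/(2*u^3 + 4*u^2 - 1)^2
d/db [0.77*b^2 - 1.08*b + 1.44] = 1.54*b - 1.08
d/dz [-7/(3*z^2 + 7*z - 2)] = 7*(6*z + 7)/(3*z^2 + 7*z - 2)^2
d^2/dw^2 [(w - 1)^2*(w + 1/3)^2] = 12*w^2 - 8*w - 4/9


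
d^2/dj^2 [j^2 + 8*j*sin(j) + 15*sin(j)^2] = -8*j*sin(j) - 60*sin(j)^2 + 16*cos(j) + 32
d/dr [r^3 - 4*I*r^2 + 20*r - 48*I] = 3*r^2 - 8*I*r + 20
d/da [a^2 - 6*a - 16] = 2*a - 6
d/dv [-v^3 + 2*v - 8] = 2 - 3*v^2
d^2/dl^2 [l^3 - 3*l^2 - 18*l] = 6*l - 6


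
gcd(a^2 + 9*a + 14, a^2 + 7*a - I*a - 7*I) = a + 7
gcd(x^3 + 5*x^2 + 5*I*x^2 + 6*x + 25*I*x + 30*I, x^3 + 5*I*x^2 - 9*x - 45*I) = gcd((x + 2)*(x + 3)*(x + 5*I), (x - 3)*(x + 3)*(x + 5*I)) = x^2 + x*(3 + 5*I) + 15*I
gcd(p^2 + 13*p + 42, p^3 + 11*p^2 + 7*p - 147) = p + 7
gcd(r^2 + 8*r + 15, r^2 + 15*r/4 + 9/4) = r + 3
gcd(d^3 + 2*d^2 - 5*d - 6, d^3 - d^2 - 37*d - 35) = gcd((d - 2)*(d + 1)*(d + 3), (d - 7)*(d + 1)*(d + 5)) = d + 1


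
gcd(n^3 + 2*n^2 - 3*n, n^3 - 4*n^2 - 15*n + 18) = n^2 + 2*n - 3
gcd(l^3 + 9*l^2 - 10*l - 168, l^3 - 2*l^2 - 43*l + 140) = l^2 + 3*l - 28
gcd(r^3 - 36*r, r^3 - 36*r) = r^3 - 36*r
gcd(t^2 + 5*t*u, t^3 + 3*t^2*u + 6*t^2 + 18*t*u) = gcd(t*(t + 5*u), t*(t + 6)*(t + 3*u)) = t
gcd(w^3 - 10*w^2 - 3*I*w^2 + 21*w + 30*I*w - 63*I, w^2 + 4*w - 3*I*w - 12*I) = w - 3*I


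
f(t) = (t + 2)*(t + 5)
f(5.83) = 84.80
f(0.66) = 15.06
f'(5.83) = 18.66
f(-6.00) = 4.00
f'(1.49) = 9.98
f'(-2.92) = 1.16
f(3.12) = 41.57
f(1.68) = 24.58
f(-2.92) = -1.91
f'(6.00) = 19.00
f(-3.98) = -2.02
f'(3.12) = 13.24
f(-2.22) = -0.61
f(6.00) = 88.00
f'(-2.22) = 2.56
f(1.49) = 22.65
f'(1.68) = 10.36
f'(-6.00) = -5.00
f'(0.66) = 8.32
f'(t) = 2*t + 7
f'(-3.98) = -0.96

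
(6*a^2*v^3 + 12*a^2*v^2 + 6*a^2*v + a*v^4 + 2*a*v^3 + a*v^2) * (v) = 6*a^2*v^4 + 12*a^2*v^3 + 6*a^2*v^2 + a*v^5 + 2*a*v^4 + a*v^3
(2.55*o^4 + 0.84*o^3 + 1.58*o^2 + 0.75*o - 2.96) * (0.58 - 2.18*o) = -5.559*o^5 - 0.3522*o^4 - 2.9572*o^3 - 0.7186*o^2 + 6.8878*o - 1.7168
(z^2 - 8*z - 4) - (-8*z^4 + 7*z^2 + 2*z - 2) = 8*z^4 - 6*z^2 - 10*z - 2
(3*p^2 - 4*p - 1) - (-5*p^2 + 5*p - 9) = 8*p^2 - 9*p + 8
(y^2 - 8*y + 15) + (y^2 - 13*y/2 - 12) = 2*y^2 - 29*y/2 + 3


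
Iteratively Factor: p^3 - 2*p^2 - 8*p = (p + 2)*(p^2 - 4*p) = (p - 4)*(p + 2)*(p)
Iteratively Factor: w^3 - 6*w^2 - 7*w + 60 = (w + 3)*(w^2 - 9*w + 20) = (w - 4)*(w + 3)*(w - 5)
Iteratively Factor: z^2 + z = (z + 1)*(z)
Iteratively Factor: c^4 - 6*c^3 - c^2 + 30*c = (c + 2)*(c^3 - 8*c^2 + 15*c) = c*(c + 2)*(c^2 - 8*c + 15) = c*(c - 3)*(c + 2)*(c - 5)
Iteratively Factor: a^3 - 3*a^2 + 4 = (a - 2)*(a^2 - a - 2) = (a - 2)^2*(a + 1)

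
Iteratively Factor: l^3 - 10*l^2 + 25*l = (l)*(l^2 - 10*l + 25) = l*(l - 5)*(l - 5)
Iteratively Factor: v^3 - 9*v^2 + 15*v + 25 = (v - 5)*(v^2 - 4*v - 5) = (v - 5)*(v + 1)*(v - 5)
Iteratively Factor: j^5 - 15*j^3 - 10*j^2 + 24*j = (j)*(j^4 - 15*j^2 - 10*j + 24) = j*(j - 1)*(j^3 + j^2 - 14*j - 24) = j*(j - 4)*(j - 1)*(j^2 + 5*j + 6) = j*(j - 4)*(j - 1)*(j + 3)*(j + 2)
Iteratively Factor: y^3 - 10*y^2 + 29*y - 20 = (y - 5)*(y^2 - 5*y + 4) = (y - 5)*(y - 4)*(y - 1)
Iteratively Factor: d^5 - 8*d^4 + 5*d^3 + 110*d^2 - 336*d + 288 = (d - 2)*(d^4 - 6*d^3 - 7*d^2 + 96*d - 144) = (d - 4)*(d - 2)*(d^3 - 2*d^2 - 15*d + 36) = (d - 4)*(d - 3)*(d - 2)*(d^2 + d - 12) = (d - 4)*(d - 3)*(d - 2)*(d + 4)*(d - 3)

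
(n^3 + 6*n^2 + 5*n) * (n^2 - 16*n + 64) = n^5 - 10*n^4 - 27*n^3 + 304*n^2 + 320*n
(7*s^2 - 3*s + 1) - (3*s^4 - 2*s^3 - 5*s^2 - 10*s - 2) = -3*s^4 + 2*s^3 + 12*s^2 + 7*s + 3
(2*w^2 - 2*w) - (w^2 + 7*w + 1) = w^2 - 9*w - 1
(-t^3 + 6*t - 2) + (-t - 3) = -t^3 + 5*t - 5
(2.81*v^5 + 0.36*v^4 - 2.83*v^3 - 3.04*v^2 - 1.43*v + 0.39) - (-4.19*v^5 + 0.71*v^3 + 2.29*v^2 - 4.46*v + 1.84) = 7.0*v^5 + 0.36*v^4 - 3.54*v^3 - 5.33*v^2 + 3.03*v - 1.45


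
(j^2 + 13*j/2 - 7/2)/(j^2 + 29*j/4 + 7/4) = 2*(2*j - 1)/(4*j + 1)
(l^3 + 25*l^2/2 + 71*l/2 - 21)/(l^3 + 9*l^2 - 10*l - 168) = (l - 1/2)/(l - 4)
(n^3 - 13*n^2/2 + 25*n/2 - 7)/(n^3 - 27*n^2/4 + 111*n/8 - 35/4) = 4*(n - 1)/(4*n - 5)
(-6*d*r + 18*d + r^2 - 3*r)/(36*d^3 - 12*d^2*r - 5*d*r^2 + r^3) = (r - 3)/(-6*d^2 + d*r + r^2)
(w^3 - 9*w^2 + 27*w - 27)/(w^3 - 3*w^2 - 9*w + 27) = (w - 3)/(w + 3)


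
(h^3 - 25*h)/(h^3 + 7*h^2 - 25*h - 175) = h/(h + 7)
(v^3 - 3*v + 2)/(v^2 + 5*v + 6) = (v^2 - 2*v + 1)/(v + 3)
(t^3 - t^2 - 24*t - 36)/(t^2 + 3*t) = t - 4 - 12/t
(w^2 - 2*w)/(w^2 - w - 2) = w/(w + 1)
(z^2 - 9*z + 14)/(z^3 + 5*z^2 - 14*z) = (z - 7)/(z*(z + 7))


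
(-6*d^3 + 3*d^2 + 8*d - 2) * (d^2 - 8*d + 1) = -6*d^5 + 51*d^4 - 22*d^3 - 63*d^2 + 24*d - 2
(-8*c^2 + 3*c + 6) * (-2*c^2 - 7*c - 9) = 16*c^4 + 50*c^3 + 39*c^2 - 69*c - 54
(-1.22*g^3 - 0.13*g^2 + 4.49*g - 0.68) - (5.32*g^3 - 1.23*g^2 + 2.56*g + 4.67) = -6.54*g^3 + 1.1*g^2 + 1.93*g - 5.35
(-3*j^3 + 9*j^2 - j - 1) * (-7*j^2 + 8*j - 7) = 21*j^5 - 87*j^4 + 100*j^3 - 64*j^2 - j + 7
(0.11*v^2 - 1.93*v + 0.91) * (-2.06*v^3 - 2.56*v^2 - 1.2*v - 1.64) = -0.2266*v^5 + 3.6942*v^4 + 2.9342*v^3 - 0.194*v^2 + 2.0732*v - 1.4924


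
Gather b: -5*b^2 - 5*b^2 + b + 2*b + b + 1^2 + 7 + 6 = -10*b^2 + 4*b + 14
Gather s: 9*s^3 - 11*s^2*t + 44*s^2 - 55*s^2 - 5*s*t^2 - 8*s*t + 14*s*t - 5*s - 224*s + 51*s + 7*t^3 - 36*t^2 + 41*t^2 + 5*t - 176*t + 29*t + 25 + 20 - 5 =9*s^3 + s^2*(-11*t - 11) + s*(-5*t^2 + 6*t - 178) + 7*t^3 + 5*t^2 - 142*t + 40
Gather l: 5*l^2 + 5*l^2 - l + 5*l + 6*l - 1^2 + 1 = 10*l^2 + 10*l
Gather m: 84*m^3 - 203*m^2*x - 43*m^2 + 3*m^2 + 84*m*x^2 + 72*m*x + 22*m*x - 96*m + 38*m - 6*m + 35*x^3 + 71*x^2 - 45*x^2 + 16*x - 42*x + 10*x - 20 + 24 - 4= 84*m^3 + m^2*(-203*x - 40) + m*(84*x^2 + 94*x - 64) + 35*x^3 + 26*x^2 - 16*x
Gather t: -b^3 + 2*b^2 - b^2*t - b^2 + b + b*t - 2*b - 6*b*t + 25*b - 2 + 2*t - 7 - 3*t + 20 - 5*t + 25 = -b^3 + b^2 + 24*b + t*(-b^2 - 5*b - 6) + 36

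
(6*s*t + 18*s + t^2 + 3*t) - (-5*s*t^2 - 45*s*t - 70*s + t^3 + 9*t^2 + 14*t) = 5*s*t^2 + 51*s*t + 88*s - t^3 - 8*t^2 - 11*t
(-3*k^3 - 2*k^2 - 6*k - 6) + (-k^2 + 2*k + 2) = -3*k^3 - 3*k^2 - 4*k - 4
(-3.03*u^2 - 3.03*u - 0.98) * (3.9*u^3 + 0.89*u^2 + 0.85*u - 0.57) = -11.817*u^5 - 14.5137*u^4 - 9.0942*u^3 - 1.7206*u^2 + 0.8941*u + 0.5586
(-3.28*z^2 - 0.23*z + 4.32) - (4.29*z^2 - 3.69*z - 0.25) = -7.57*z^2 + 3.46*z + 4.57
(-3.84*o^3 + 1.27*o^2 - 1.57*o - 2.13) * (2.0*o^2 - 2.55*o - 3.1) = -7.68*o^5 + 12.332*o^4 + 5.5255*o^3 - 4.1935*o^2 + 10.2985*o + 6.603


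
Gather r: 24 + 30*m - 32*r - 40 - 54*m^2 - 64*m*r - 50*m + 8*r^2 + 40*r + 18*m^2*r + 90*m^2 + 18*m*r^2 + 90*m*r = 36*m^2 - 20*m + r^2*(18*m + 8) + r*(18*m^2 + 26*m + 8) - 16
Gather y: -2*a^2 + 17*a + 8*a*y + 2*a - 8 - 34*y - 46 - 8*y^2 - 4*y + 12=-2*a^2 + 19*a - 8*y^2 + y*(8*a - 38) - 42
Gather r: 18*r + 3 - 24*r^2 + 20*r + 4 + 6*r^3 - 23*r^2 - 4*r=6*r^3 - 47*r^2 + 34*r + 7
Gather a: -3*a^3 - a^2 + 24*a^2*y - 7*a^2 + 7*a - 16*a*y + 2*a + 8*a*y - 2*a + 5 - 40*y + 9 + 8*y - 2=-3*a^3 + a^2*(24*y - 8) + a*(7 - 8*y) - 32*y + 12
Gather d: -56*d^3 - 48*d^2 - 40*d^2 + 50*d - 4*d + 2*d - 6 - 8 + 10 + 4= -56*d^3 - 88*d^2 + 48*d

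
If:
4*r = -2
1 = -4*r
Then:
No Solution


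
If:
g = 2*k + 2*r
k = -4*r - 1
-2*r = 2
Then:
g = 4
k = 3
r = -1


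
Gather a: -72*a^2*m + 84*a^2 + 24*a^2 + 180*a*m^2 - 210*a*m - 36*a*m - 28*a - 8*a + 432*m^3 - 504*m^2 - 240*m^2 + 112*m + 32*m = a^2*(108 - 72*m) + a*(180*m^2 - 246*m - 36) + 432*m^3 - 744*m^2 + 144*m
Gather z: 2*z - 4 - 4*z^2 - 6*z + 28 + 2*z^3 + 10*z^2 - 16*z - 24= 2*z^3 + 6*z^2 - 20*z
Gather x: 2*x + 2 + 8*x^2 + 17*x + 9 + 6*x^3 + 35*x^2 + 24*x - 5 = 6*x^3 + 43*x^2 + 43*x + 6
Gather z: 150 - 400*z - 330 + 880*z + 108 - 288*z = 192*z - 72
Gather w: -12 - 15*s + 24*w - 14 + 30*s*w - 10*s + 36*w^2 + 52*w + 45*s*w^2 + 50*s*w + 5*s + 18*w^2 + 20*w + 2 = -20*s + w^2*(45*s + 54) + w*(80*s + 96) - 24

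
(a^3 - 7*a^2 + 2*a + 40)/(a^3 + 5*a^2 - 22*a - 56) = (a - 5)/(a + 7)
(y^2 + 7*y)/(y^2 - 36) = y*(y + 7)/(y^2 - 36)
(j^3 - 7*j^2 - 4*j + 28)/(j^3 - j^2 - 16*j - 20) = (j^2 - 9*j + 14)/(j^2 - 3*j - 10)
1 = 1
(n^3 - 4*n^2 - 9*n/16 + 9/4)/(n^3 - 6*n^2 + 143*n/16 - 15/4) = (4*n + 3)/(4*n - 5)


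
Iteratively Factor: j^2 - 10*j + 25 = (j - 5)*(j - 5)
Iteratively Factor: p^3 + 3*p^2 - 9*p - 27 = (p - 3)*(p^2 + 6*p + 9) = (p - 3)*(p + 3)*(p + 3)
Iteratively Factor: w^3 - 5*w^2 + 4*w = (w)*(w^2 - 5*w + 4) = w*(w - 4)*(w - 1)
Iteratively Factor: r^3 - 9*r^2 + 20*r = (r - 5)*(r^2 - 4*r) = r*(r - 5)*(r - 4)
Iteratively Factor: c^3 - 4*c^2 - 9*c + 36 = (c - 3)*(c^2 - c - 12) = (c - 3)*(c + 3)*(c - 4)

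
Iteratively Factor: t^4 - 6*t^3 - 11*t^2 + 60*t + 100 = (t - 5)*(t^3 - t^2 - 16*t - 20) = (t - 5)^2*(t^2 + 4*t + 4) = (t - 5)^2*(t + 2)*(t + 2)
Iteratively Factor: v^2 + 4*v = (v + 4)*(v)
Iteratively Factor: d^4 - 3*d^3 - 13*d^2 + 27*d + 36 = (d + 1)*(d^3 - 4*d^2 - 9*d + 36) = (d + 1)*(d + 3)*(d^2 - 7*d + 12) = (d - 3)*(d + 1)*(d + 3)*(d - 4)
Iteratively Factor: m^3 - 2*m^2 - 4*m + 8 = (m - 2)*(m^2 - 4) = (m - 2)^2*(m + 2)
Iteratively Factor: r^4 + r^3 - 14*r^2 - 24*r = (r - 4)*(r^3 + 5*r^2 + 6*r) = (r - 4)*(r + 2)*(r^2 + 3*r) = r*(r - 4)*(r + 2)*(r + 3)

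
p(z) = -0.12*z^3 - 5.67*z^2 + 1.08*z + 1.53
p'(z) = -0.36*z^2 - 11.34*z + 1.08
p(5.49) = -183.29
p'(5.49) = -72.03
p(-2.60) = -37.50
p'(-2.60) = 28.13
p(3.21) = -57.40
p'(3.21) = -39.03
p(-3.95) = -83.81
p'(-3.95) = 40.26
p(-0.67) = -1.70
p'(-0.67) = 8.52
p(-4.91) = -126.26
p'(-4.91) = 48.08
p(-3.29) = -59.12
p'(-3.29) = 34.49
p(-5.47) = -154.39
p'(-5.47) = 52.34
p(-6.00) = -183.15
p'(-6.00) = 56.16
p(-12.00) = -620.55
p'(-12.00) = 85.32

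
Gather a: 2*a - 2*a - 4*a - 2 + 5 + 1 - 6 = -4*a - 2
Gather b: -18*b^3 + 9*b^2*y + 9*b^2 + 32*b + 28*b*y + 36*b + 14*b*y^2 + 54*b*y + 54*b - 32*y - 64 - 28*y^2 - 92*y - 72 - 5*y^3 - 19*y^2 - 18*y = -18*b^3 + b^2*(9*y + 9) + b*(14*y^2 + 82*y + 122) - 5*y^3 - 47*y^2 - 142*y - 136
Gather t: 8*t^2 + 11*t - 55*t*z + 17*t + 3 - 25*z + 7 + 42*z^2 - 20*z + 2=8*t^2 + t*(28 - 55*z) + 42*z^2 - 45*z + 12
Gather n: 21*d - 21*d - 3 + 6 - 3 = 0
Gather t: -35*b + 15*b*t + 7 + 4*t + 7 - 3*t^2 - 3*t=-35*b - 3*t^2 + t*(15*b + 1) + 14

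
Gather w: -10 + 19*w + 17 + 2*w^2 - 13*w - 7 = 2*w^2 + 6*w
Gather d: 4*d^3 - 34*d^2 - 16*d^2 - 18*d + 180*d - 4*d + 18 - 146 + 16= 4*d^3 - 50*d^2 + 158*d - 112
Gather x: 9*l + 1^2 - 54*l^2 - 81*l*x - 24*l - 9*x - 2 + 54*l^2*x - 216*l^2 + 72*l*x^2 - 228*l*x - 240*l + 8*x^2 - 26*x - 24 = -270*l^2 - 255*l + x^2*(72*l + 8) + x*(54*l^2 - 309*l - 35) - 25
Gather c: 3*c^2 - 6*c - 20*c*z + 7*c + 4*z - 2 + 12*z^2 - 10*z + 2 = 3*c^2 + c*(1 - 20*z) + 12*z^2 - 6*z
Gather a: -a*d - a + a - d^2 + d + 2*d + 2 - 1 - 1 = -a*d - d^2 + 3*d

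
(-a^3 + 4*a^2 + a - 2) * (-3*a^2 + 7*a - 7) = 3*a^5 - 19*a^4 + 32*a^3 - 15*a^2 - 21*a + 14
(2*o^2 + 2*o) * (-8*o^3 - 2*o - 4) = -16*o^5 - 16*o^4 - 4*o^3 - 12*o^2 - 8*o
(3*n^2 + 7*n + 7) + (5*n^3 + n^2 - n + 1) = 5*n^3 + 4*n^2 + 6*n + 8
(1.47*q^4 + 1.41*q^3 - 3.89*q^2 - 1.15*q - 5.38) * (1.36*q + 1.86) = 1.9992*q^5 + 4.6518*q^4 - 2.6678*q^3 - 8.7994*q^2 - 9.4558*q - 10.0068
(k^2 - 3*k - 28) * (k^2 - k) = k^4 - 4*k^3 - 25*k^2 + 28*k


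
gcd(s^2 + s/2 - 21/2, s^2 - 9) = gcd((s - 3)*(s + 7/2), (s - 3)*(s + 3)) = s - 3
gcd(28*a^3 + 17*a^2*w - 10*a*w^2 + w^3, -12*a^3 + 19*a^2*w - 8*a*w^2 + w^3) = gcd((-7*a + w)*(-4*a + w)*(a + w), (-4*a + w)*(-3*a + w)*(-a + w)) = -4*a + w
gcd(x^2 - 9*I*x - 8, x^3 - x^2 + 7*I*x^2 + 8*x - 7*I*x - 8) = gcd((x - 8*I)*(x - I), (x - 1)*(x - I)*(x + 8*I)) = x - I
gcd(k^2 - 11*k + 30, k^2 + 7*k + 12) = 1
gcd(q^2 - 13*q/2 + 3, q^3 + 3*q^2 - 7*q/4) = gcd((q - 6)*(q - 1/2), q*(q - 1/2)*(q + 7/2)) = q - 1/2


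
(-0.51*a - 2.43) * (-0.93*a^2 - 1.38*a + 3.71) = 0.4743*a^3 + 2.9637*a^2 + 1.4613*a - 9.0153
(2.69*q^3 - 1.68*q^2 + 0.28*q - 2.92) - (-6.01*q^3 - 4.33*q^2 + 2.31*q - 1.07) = 8.7*q^3 + 2.65*q^2 - 2.03*q - 1.85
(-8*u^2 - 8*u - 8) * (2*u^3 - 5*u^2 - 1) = -16*u^5 + 24*u^4 + 24*u^3 + 48*u^2 + 8*u + 8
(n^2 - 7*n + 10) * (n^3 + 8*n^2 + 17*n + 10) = n^5 + n^4 - 29*n^3 - 29*n^2 + 100*n + 100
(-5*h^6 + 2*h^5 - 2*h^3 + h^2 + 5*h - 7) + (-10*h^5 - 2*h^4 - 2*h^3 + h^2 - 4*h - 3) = -5*h^6 - 8*h^5 - 2*h^4 - 4*h^3 + 2*h^2 + h - 10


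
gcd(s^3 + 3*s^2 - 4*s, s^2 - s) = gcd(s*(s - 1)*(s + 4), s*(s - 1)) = s^2 - s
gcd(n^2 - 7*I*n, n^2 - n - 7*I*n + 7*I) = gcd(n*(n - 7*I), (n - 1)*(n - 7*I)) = n - 7*I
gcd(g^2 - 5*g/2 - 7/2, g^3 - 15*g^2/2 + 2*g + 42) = g - 7/2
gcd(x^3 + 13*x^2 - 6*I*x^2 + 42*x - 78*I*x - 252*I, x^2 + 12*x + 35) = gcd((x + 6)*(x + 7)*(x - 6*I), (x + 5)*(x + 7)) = x + 7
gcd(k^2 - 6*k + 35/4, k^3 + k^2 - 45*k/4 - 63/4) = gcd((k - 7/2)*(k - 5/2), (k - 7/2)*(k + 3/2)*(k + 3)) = k - 7/2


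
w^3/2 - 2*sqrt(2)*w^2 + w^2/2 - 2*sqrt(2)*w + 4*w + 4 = (w/2 + 1/2)*(w - 2*sqrt(2))^2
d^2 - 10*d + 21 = (d - 7)*(d - 3)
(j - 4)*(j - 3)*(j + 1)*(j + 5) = j^4 - j^3 - 25*j^2 + 37*j + 60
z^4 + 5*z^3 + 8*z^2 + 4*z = z*(z + 1)*(z + 2)^2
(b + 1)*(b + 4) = b^2 + 5*b + 4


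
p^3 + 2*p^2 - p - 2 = (p - 1)*(p + 1)*(p + 2)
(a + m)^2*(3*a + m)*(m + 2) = 3*a^3*m + 6*a^3 + 7*a^2*m^2 + 14*a^2*m + 5*a*m^3 + 10*a*m^2 + m^4 + 2*m^3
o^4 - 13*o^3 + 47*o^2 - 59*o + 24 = (o - 8)*(o - 3)*(o - 1)^2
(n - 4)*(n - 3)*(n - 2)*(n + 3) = n^4 - 6*n^3 - n^2 + 54*n - 72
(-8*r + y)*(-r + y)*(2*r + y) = 16*r^3 - 10*r^2*y - 7*r*y^2 + y^3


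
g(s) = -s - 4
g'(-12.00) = -1.00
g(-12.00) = 8.00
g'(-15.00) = -1.00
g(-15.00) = 11.00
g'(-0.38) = -1.00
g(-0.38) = -3.62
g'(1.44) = -1.00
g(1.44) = -5.44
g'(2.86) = -1.00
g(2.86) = -6.86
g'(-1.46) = -1.00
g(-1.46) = -2.54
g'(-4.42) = -1.00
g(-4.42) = 0.42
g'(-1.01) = -1.00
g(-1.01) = -2.99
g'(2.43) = -1.00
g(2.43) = -6.43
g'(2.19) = -1.00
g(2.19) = -6.19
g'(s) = -1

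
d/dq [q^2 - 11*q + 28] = 2*q - 11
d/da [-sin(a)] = -cos(a)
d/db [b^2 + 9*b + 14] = 2*b + 9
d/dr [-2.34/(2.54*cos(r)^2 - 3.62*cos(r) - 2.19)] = (8.4708 - 11.8872*cos(r))*sin(r)/(-2.54*cos(r)^2 + 3.62*cos(r) + 2.19)^2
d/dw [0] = 0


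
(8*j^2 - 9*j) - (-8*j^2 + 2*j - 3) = 16*j^2 - 11*j + 3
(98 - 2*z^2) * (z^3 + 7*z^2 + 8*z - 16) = -2*z^5 - 14*z^4 + 82*z^3 + 718*z^2 + 784*z - 1568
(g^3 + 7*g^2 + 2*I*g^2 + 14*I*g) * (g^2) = g^5 + 7*g^4 + 2*I*g^4 + 14*I*g^3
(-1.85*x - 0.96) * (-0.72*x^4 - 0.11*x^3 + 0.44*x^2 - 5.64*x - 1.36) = 1.332*x^5 + 0.8947*x^4 - 0.7084*x^3 + 10.0116*x^2 + 7.9304*x + 1.3056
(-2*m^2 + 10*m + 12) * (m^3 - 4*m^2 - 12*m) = -2*m^5 + 18*m^4 - 4*m^3 - 168*m^2 - 144*m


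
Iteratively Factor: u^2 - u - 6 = (u + 2)*(u - 3)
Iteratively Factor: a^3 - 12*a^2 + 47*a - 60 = (a - 4)*(a^2 - 8*a + 15) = (a - 5)*(a - 4)*(a - 3)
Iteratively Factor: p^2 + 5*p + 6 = (p + 3)*(p + 2)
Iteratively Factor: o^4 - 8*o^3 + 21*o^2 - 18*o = (o - 3)*(o^3 - 5*o^2 + 6*o) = o*(o - 3)*(o^2 - 5*o + 6) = o*(o - 3)*(o - 2)*(o - 3)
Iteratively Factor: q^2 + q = (q + 1)*(q)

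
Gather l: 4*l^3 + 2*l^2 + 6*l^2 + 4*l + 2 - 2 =4*l^3 + 8*l^2 + 4*l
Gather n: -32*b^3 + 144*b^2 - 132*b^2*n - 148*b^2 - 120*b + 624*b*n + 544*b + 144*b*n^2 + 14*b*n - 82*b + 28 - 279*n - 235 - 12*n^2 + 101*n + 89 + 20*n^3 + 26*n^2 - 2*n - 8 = -32*b^3 - 4*b^2 + 342*b + 20*n^3 + n^2*(144*b + 14) + n*(-132*b^2 + 638*b - 180) - 126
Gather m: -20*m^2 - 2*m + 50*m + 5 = -20*m^2 + 48*m + 5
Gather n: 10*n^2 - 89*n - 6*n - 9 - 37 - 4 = 10*n^2 - 95*n - 50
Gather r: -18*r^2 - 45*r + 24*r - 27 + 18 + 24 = -18*r^2 - 21*r + 15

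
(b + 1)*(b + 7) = b^2 + 8*b + 7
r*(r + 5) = r^2 + 5*r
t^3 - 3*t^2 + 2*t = t*(t - 2)*(t - 1)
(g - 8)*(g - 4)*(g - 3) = g^3 - 15*g^2 + 68*g - 96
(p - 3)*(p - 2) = p^2 - 5*p + 6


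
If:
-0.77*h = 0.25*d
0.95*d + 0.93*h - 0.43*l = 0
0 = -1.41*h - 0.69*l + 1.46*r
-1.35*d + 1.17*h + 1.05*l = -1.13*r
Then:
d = 0.00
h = 0.00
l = 0.00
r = 0.00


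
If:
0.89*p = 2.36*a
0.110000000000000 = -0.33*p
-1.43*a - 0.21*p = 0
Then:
No Solution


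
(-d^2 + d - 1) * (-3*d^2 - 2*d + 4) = 3*d^4 - d^3 - 3*d^2 + 6*d - 4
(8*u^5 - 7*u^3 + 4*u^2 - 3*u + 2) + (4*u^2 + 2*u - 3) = 8*u^5 - 7*u^3 + 8*u^2 - u - 1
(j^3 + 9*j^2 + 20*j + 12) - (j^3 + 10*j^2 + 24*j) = -j^2 - 4*j + 12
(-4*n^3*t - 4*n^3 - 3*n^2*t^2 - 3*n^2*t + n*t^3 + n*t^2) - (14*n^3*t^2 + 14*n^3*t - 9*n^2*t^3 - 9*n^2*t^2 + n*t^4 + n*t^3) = -14*n^3*t^2 - 18*n^3*t - 4*n^3 + 9*n^2*t^3 + 6*n^2*t^2 - 3*n^2*t - n*t^4 + n*t^2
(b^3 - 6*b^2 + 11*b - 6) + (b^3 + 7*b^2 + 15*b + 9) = 2*b^3 + b^2 + 26*b + 3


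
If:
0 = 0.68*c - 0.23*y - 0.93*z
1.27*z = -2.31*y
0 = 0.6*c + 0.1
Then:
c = -0.17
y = 0.08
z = -0.14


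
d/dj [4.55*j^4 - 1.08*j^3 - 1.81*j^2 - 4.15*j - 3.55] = 18.2*j^3 - 3.24*j^2 - 3.62*j - 4.15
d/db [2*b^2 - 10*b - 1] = 4*b - 10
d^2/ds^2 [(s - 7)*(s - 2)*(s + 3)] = 6*s - 12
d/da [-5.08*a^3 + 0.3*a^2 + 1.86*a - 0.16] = -15.24*a^2 + 0.6*a + 1.86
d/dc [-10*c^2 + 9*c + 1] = 9 - 20*c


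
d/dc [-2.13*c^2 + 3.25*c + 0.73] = 3.25 - 4.26*c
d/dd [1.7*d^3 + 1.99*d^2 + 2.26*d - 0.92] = 5.1*d^2 + 3.98*d + 2.26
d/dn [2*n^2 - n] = 4*n - 1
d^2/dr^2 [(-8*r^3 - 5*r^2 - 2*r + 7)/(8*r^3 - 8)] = (-5*r^6 - 6*r^5 - 6*r^4 - 35*r^3 - 12*r^2 - 3*r - 5)/(4*(r^9 - 3*r^6 + 3*r^3 - 1))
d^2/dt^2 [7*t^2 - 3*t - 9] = 14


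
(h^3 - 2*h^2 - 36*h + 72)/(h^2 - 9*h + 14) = (h^2 - 36)/(h - 7)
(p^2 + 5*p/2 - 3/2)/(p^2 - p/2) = (p + 3)/p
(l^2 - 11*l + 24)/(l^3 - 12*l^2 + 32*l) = (l - 3)/(l*(l - 4))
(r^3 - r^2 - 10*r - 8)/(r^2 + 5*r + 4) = (r^2 - 2*r - 8)/(r + 4)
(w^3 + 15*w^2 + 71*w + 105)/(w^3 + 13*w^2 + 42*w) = (w^2 + 8*w + 15)/(w*(w + 6))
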